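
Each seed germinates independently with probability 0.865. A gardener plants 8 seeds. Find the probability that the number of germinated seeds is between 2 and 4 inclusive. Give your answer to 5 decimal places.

X ~ Binomial(8, 0.865); P(2 ≤ X ≤ 4) = Σ C(8,k) p^k (1−p)^(8−k) over k:
  k=2: C(8,2)·0.865^2·0.135^6 = 0.0001268
  k=3: C(8,3)·0.865^3·0.135^5 = 0.0016252
  k=4: C(8,4)·0.865^4·0.135^4 = 0.0130166
Total = 0.0147686

0.01477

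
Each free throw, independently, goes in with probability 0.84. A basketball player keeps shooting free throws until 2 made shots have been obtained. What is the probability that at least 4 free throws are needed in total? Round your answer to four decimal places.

Needing more than 3 free throws ⇔ fewer than 2 successes in the first 3. With X ~ Binomial(3, 0.84), P(Y > 3) = P(X ≤ 1).
  k=0: C(3,0)·0.84^0·0.16^3 = 0.004096
  k=1: C(3,1)·0.84^1·0.16^2 = 0.064512
P(X ≤ 1) = 0.068608

0.0686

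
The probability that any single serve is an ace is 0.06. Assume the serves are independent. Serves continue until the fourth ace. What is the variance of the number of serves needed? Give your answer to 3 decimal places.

1044.444

Y = total serves until the fourth success; negative binomial with r=4, p=0.06.
Var(Y) = r(1−p)/p² = 4·0.94 / 0.06² = 1044.44444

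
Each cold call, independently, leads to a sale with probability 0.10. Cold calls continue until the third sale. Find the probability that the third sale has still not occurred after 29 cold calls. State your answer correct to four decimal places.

0.4350

Needing more than 29 cold calls ⇔ fewer than 3 successes in the first 29. With X ~ Binomial(29, 0.10), P(Y > 29) = P(X ≤ 2).
  k=0: C(29,0)·0.10^0·0.90^29 = 0.047101
  k=1: C(29,1)·0.10^1·0.90^28 = 0.151771
  k=2: C(29,2)·0.10^2·0.90^27 = 0.236088
P(X ≤ 2) = 0.434960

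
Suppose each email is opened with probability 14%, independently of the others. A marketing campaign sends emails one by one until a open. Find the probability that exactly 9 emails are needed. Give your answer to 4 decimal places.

0.0419

Geometric (trials to first success), p = 0.14.
P(Y = 9) = (1−p)^8 · p = 0.29922 · 0.14 = 0.041891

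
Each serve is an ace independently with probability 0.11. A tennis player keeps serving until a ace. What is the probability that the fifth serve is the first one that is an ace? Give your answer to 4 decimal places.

0.0690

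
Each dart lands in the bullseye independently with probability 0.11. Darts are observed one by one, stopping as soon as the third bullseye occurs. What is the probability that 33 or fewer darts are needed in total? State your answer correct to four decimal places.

0.7191

Finishing within 33 darts ⇔ at least 3 successes in the first 33. With X ~ Binomial(33, 0.11), P(Y ≤ 33) = 1 − P(X ≤ 2).
  k=0: C(33,0)·0.11^0·0.89^33 = 0.021373
  k=1: C(33,1)·0.11^1·0.89^32 = 0.087174
  k=2: C(33,2)·0.11^2·0.89^31 = 0.172389
1 − 0.280936 = 0.719064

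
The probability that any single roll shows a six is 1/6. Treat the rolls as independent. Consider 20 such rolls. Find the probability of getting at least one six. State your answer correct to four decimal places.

0.9739

P(at least one) = 1 − P(none) = 1 − (1 − 0.166667)^20
= 1 − 0.026084 = 0.973916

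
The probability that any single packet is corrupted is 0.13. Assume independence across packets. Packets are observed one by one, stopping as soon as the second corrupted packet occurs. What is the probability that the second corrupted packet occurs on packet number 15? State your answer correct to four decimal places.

0.0387

Y = trial on which the second success occurs; negative binomial, r=2, p=0.13.
P(Y=15) = C(14,1) · p^2 · (1−p)^13
= 14 · 0.0169 · 0.16359 = 0.038705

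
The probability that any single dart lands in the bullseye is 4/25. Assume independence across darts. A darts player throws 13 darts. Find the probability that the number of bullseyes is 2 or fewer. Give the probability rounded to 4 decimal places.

0.6537

X ~ Binomial(13, 0.16); P(X ≤ 2) = Σ C(13,k) p^k (1−p)^(13−k) over k:
  k=0: C(13,0)·0.16^0·0.84^13 = 0.103665
  k=1: C(13,1)·0.16^1·0.84^12 = 0.256693
  k=2: C(13,2)·0.16^2·0.84^11 = 0.293364
Total = 0.653722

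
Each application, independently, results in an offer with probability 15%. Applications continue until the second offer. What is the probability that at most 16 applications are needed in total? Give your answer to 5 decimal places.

0.71610

Finishing within 16 applications ⇔ at least 2 successes in the first 16. With X ~ Binomial(16, 0.15), P(Y ≤ 16) = 1 − P(X ≤ 1).
  k=0: C(16,0)·0.15^0·0.85^16 = 0.0742511
  k=1: C(16,1)·0.15^1·0.85^15 = 0.2096501
1 − 0.2839012 = 0.7160988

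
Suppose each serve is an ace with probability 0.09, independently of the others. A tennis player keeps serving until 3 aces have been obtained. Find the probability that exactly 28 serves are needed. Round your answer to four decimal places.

Y = trial on which the third success occurs; negative binomial, r=3, p=0.09.
P(Y=28) = C(27,2) · p^3 · (1−p)^25
= 351 · 0.000729 · 0.094631 = 0.024214

0.0242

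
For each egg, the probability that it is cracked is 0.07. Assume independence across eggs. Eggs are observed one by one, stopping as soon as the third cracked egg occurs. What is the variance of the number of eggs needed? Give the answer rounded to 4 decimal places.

569.3878

Y = total eggs until the third success; negative binomial with r=3, p=0.07.
Var(Y) = r(1−p)/p² = 3·0.93 / 0.07² = 569.387755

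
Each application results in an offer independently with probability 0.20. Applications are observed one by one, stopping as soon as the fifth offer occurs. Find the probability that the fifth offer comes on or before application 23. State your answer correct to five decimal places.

0.49929

Finishing within 23 applications ⇔ at least 5 successes in the first 23. With X ~ Binomial(23, 0.20), P(Y ≤ 23) = 1 − P(X ≤ 4).
  k=0: C(23,0)·0.20^0·0.80^23 = 0.0059030
  k=1: C(23,1)·0.20^1·0.80^22 = 0.0339420
  k=2: C(23,2)·0.20^2·0.80^21 = 0.0933405
  k=3: C(23,3)·0.20^3·0.80^20 = 0.1633459
  k=4: C(23,4)·0.20^4·0.80^19 = 0.2041824
1 − 0.5007138 = 0.4992862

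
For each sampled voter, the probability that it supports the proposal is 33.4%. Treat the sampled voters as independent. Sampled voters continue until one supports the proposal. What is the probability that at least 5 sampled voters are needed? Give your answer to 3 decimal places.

0.197

Y = number of sampled voters to the first success; geometric, p = 0.334.
P(Y > 4) = P(first 4 all fail) = (1−p)^4 = 0.19674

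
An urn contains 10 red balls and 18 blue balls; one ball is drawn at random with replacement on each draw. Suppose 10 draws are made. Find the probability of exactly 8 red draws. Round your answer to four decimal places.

0.0049

X ~ Binomial(n=10, p=0.357143).
P(X=8) = C(10,8) · p^8 · (1−p)^2
= 45 · 0.00026469 · 0.41327 = 0.004922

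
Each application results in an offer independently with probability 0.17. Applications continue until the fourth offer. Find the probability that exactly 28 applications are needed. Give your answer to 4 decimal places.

Y = trial on which the fourth success occurs; negative binomial, r=4, p=0.17.
P(Y=28) = C(27,3) · p^4 · (1−p)^24
= 2925 · 0.00083521 · 0.011425 = 0.027912

0.0279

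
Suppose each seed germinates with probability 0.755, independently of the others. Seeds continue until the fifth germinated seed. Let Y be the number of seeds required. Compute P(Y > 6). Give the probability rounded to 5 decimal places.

0.45416

Needing more than 6 seeds ⇔ fewer than 5 successes in the first 6. With X ~ Binomial(6, 0.755), P(Y > 6) = P(X ≤ 4).
  k=0: C(6,0)·0.755^0·0.245^6 = 0.0002163
  k=1: C(6,1)·0.755^1·0.245^5 = 0.0039988
  k=2: C(6,2)·0.755^2·0.245^4 = 0.0308070
  k=3: C(6,3)·0.755^3·0.245^3 = 0.1265812
  k=4: C(6,4)·0.755^4·0.245^2 = 0.2925575
P(X ≤ 4) = 0.4541607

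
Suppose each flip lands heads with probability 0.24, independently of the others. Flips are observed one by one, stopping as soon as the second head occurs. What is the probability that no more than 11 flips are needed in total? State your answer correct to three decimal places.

0.781

Finishing within 11 flips ⇔ at least 2 successes in the first 11. With X ~ Binomial(11, 0.24), P(Y ≤ 11) = 1 − P(X ≤ 1).
  k=0: C(11,0)·0.24^0·0.76^11 = 0.04886
  k=1: C(11,1)·0.24^1·0.76^10 = 0.16972
1 − 0.21858 = 0.78142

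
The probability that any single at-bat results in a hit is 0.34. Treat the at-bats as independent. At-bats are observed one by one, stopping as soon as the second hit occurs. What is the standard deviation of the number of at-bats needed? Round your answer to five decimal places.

3.37915

Y = total at-bats until the second success; negative binomial with r=2, p=0.34.
SD(Y) = √[r(1−p)/p²] = √(11.4186851) = 3.3791545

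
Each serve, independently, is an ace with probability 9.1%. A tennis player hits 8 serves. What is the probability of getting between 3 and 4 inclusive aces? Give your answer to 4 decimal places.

0.0295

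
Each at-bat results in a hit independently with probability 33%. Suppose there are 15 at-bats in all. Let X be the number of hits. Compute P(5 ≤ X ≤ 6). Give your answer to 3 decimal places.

X ~ Binomial(15, 0.33); P(5 ≤ X ≤ 6) = Σ C(15,k) p^k (1−p)^(15−k) over k:
  k=5: C(15,5)·0.33^5·0.67^10 = 0.21423
  k=6: C(15,6)·0.33^6·0.67^9 = 0.17586
Total = 0.39008

0.390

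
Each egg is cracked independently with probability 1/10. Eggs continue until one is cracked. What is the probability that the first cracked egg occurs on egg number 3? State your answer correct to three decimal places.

0.081

Geometric (trials to first success), p = 0.10.
P(Y = 3) = (1−p)^2 · p = 0.81 · 0.10 = 0.08100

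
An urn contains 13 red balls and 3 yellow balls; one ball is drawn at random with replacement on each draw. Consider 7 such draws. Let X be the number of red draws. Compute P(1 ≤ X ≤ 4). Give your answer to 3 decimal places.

X ~ Binomial(7, 0.8125); P(1 ≤ X ≤ 4) = Σ C(7,k) p^k (1−p)^(7−k) over k:
  k=1: C(7,1)·0.8125^1·0.1875^6 = 0.00025
  k=2: C(7,2)·0.8125^2·0.1875^5 = 0.00321
  k=3: C(7,3)·0.8125^3·0.1875^4 = 0.02320
  k=4: C(7,4)·0.8125^4·0.1875^3 = 0.10055
Total = 0.12721

0.127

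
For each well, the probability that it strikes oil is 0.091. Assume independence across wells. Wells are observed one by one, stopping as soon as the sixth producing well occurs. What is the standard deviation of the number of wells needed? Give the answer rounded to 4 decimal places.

25.6635

Y = total wells until the sixth success; negative binomial with r=6, p=0.091.
SD(Y) = √[r(1−p)/p²] = √(658.616109) = 25.663517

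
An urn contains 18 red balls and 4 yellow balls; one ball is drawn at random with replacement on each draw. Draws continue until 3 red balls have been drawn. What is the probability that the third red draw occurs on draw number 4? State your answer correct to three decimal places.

Y = trial on which the third success occurs; negative binomial, r=3, p=0.818182.
P(Y=4) = C(3,2) · p^3 · (1−p)^1
= 3 · 0.54771 · 0.18182 = 0.29875

0.299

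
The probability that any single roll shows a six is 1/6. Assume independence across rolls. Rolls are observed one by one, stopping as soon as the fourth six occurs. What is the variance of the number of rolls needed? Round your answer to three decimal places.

Y = total rolls until the fourth success; negative binomial with r=4, p=0.166667.
Var(Y) = r(1−p)/p² = 4·0.833333 / 0.166667² = 120.00000

120.000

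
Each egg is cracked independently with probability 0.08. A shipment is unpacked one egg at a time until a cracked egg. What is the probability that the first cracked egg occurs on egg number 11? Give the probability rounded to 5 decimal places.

Geometric (trials to first success), p = 0.08.
P(Y = 11) = (1−p)^10 · p = 0.43439 · 0.08 = 0.0347511

0.03475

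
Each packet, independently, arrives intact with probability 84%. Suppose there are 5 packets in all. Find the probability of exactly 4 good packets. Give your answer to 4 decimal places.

0.3983

X ~ Binomial(n=5, p=0.84).
P(X=4) = C(5,4) · p^4 · (1−p)^1
= 5 · 0.49787 · 0.16 = 0.398297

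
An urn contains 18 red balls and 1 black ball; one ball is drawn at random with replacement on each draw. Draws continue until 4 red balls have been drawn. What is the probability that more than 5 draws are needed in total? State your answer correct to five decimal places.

Needing more than 5 draws ⇔ fewer than 4 successes in the first 5. With X ~ Binomial(5, 0.947368), P(Y > 5) = P(X ≤ 3).
  k=0: C(5,0)·0.947368^0·0.052632^5 = 0.0000004
  k=1: C(5,1)·0.947368^1·0.052632^4 = 0.0000363
  k=2: C(5,2)·0.947368^2·0.052632^3 = 0.0013085
  k=3: C(5,3)·0.947368^3·0.052632^2 = 0.0235532
P(X ≤ 3) = 0.0248984

0.02490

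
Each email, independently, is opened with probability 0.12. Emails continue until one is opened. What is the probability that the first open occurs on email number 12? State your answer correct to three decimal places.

0.029

Geometric (trials to first success), p = 0.12.
P(Y = 12) = (1−p)^11 · p = 0.24508 · 0.12 = 0.02941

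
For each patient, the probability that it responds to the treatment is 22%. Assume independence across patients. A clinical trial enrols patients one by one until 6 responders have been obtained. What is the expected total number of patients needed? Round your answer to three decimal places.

27.273

Y = total patients until the sixth success; negative binomial with r=6, p=0.22.
E[Y] = r / p = 6 / 0.22 = 27.27273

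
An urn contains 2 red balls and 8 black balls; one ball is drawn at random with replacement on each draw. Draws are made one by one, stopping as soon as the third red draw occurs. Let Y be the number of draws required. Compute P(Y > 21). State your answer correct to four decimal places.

0.1787

Needing more than 21 draws ⇔ fewer than 3 successes in the first 21. With X ~ Binomial(21, 0.20), P(Y > 21) = P(X ≤ 2).
  k=0: C(21,0)·0.20^0·0.80^21 = 0.009223
  k=1: C(21,1)·0.20^1·0.80^20 = 0.048423
  k=2: C(21,2)·0.20^2·0.80^19 = 0.121057
P(X ≤ 2) = 0.178703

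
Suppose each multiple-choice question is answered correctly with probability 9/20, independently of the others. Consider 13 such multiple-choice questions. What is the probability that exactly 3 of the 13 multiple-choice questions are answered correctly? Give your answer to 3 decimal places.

0.066

X ~ Binomial(n=13, p=0.45).
P(X=3) = C(13,3) · p^3 · (1−p)^10
= 286 · 0.091125 · 0.002533 = 0.06601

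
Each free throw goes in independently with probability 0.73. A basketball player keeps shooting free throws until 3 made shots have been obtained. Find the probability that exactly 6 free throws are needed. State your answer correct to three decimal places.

0.077

Y = trial on which the third success occurs; negative binomial, r=3, p=0.73.
P(Y=6) = C(5,2) · p^3 · (1−p)^3
= 10 · 0.38902 · 0.019683 = 0.07657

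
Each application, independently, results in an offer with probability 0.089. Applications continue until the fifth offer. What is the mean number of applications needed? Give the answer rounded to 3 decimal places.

Y = total applications until the fifth success; negative binomial with r=5, p=0.089.
E[Y] = r / p = 5 / 0.089 = 56.17978

56.180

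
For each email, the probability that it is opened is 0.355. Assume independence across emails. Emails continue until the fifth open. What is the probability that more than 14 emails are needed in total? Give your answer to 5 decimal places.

Needing more than 14 emails ⇔ fewer than 5 successes in the first 14. With X ~ Binomial(14, 0.355), P(Y > 14) = P(X ≤ 4).
  k=0: C(14,0)·0.355^0·0.645^14 = 0.0021569
  k=1: C(14,1)·0.355^1·0.645^13 = 0.0166201
  k=2: C(14,2)·0.355^2·0.645^12 = 0.0594586
  k=3: C(14,3)·0.355^3·0.645^11 = 0.1309011
  k=4: C(14,4)·0.355^4·0.645^10 = 0.1981274
P(X ≤ 4) = 0.4072641

0.40726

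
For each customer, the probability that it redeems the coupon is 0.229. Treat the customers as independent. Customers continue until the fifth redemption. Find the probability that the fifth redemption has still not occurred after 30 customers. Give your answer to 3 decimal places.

0.150

Needing more than 30 customers ⇔ fewer than 5 successes in the first 30. With X ~ Binomial(30, 0.229), P(Y > 30) = P(X ≤ 4).
  k=0: C(30,0)·0.229^0·0.771^30 = 0.00041
  k=1: C(30,1)·0.229^1·0.771^29 = 0.00364
  k=2: C(30,2)·0.229^2·0.771^28 = 0.01569
  k=3: C(30,3)·0.229^3·0.771^27 = 0.04350
  k=4: C(30,4)·0.229^4·0.771^26 = 0.08721
P(X ≤ 4) = 0.15046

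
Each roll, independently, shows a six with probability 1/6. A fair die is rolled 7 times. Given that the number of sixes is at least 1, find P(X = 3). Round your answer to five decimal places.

X ~ Binomial(7, 0.166667). Want P(X=3 | X≥1) = P(X=3) / P(X≥1).
P(X=3) = C(7,3)·0.166667^3·0.833333^4 = 0.0781429
P(X≥1) = 1 − 0.2790816 = 0.7209184
Ratio = 0.0781429 / 0.7209184 = 0.1083935

0.10839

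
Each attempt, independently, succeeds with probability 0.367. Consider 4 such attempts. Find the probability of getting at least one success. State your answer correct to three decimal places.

P(at least one) = 1 − P(none) = 1 − (1 − 0.367)^4
= 1 − 0.16055 = 0.83945

0.839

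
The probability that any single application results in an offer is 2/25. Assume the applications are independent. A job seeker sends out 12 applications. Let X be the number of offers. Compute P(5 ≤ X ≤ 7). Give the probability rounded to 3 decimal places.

0.002

X ~ Binomial(12, 0.08); P(5 ≤ X ≤ 7) = Σ C(12,k) p^k (1−p)^(12−k) over k:
  k=5: C(12,5)·0.08^5·0.92^7 = 0.00145
  k=6: C(12,6)·0.08^6·0.92^6 = 0.00015
  k=7: C(12,7)·0.08^7·0.92^5 = 0.00001
Total = 0.00161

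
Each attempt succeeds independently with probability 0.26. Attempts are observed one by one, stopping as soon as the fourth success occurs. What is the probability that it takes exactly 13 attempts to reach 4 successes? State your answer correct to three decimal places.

0.067

Y = trial on which the fourth success occurs; negative binomial, r=4, p=0.26.
P(Y=13) = C(12,3) · p^4 · (1−p)^9
= 220 · 0.0045698 · 0.06654 = 0.06690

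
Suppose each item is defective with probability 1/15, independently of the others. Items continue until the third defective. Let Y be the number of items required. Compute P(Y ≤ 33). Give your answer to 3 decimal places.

0.379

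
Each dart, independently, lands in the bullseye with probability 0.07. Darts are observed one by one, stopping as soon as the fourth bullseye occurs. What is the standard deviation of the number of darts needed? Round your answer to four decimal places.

27.5533

Y = total darts until the fourth success; negative binomial with r=4, p=0.07.
SD(Y) = √[r(1−p)/p²] = √(759.183673) = 27.553288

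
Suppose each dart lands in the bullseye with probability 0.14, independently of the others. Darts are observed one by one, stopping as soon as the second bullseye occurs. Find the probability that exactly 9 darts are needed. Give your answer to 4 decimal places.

0.0546

Y = trial on which the second success occurs; negative binomial, r=2, p=0.14.
P(Y=9) = C(8,1) · p^2 · (1−p)^7
= 8 · 0.0196 · 0.34793 = 0.054555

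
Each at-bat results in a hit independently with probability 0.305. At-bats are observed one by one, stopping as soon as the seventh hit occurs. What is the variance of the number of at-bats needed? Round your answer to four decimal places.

52.2978

Y = total at-bats until the seventh success; negative binomial with r=7, p=0.305.
Var(Y) = r(1−p)/p² = 7·0.695 / 0.305² = 52.297769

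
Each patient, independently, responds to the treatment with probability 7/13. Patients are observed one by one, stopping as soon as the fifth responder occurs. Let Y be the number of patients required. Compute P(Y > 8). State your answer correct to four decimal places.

Needing more than 8 patients ⇔ fewer than 5 successes in the first 8. With X ~ Binomial(8, 0.538462), P(Y > 8) = P(X ≤ 4).
  k=0: C(8,0)·0.538462^0·0.461538^8 = 0.002059
  k=1: C(8,1)·0.538462^1·0.461538^7 = 0.019218
  k=2: C(8,2)·0.538462^2·0.461538^6 = 0.078472
  k=3: C(8,3)·0.538462^3·0.461538^5 = 0.183101
  k=4: C(8,4)·0.538462^4·0.461538^4 = 0.267023
P(X ≤ 4) = 0.549873

0.5499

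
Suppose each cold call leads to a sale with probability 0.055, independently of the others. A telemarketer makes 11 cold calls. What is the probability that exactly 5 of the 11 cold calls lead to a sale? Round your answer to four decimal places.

X ~ Binomial(n=11, p=0.055).
P(X=5) = C(11,5) · p^5 · (1−p)^6
= 462 · 5.0328e-07 · 0.71218 = 0.000166

0.0002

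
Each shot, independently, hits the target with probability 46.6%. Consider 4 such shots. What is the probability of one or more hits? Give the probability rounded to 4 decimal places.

P(at least one) = 1 − P(none) = 1 − (1 − 0.466)^4
= 1 − 0.081314 = 0.918686

0.9187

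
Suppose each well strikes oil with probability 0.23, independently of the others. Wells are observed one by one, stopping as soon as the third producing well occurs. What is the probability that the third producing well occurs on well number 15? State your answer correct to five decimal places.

Y = trial on which the third success occurs; negative binomial, r=3, p=0.23.
P(Y=15) = C(14,2) · p^3 · (1−p)^12
= 91 · 0.012167 · 0.04344 = 0.0480965

0.04810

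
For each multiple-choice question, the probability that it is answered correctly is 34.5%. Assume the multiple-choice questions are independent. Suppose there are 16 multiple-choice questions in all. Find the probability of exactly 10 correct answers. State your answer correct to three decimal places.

X ~ Binomial(n=16, p=0.345).
P(X=10) = C(16,10) · p^10 · (1−p)^6
= 8008 · 2.3889e-05 · 0.078967 = 0.01511

0.015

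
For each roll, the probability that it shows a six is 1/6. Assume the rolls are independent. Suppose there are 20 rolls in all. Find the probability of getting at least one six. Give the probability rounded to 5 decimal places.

0.97392

P(at least one) = 1 − P(none) = 1 − (1 − 0.166667)^20
= 1 − 0.0260841 = 0.9739159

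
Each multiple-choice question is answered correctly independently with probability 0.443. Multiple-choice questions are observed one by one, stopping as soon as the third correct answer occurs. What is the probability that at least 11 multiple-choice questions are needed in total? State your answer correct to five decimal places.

Needing more than 10 multiple-choice questions ⇔ fewer than 3 successes in the first 10. With X ~ Binomial(10, 0.443), P(Y > 10) = P(X ≤ 2).
  k=0: C(10,0)·0.443^0·0.557^10 = 0.0028744
  k=1: C(10,1)·0.443^1·0.557^9 = 0.0228613
  k=2: C(10,2)·0.443^2·0.557^8 = 0.0818204
P(X ≤ 2) = 0.1075561

0.10756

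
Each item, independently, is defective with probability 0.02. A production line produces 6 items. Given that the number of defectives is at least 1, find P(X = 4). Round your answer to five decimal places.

X ~ Binomial(6, 0.02). Want P(X=4 | X≥1) = P(X=4) / P(X≥1).
P(X=4) = C(6,4)·0.02^4·0.98^2 = 0.0000023
P(X≥1) = 1 − 0.8858424 = 0.1141576
Ratio = 0.0000023 / 0.1141576 = 0.0000202

0.00002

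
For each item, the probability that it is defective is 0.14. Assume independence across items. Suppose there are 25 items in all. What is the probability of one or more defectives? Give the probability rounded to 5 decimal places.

0.97696

P(at least one) = 1 − P(none) = 1 − (1 − 0.14)^25
= 1 − 0.0230389 = 0.9769611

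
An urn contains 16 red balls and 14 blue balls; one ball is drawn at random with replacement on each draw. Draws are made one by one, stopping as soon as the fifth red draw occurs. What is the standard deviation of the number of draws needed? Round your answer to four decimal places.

2.8641

Y = total draws until the fifth success; negative binomial with r=5, p=0.533333.
SD(Y) = √[r(1−p)/p²] = √(8.203125) = 2.864110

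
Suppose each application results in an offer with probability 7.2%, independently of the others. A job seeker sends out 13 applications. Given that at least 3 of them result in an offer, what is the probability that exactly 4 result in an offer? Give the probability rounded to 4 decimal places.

X ~ Binomial(13, 0.072). Want P(X=4 | X≥3) = P(X=4) / P(X≥3).
P(X=4) = C(13,4)·0.072^4·0.928^9 = 0.009808
P(X≥3) = 1 − 0.378550 − 0.381814 − 0.177741 = 0.061895
Ratio = 0.009808 / 0.061895 = 0.158457

0.1585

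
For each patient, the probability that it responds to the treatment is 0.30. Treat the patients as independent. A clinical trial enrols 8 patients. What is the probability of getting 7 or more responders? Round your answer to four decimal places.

0.0013

X ~ Binomial(8, 0.30); P(X ≥ 7) = Σ C(8,k) p^k (1−p)^(8−k) over k:
  k=7: C(8,7)·0.30^7·0.70^1 = 0.001225
  k=8: C(8,8)·0.30^8·0.70^0 = 0.000066
Total = 0.001290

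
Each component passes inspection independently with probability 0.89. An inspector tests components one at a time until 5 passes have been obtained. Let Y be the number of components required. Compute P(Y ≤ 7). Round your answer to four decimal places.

0.9669

Finishing within 7 components ⇔ at least 5 successes in the first 7. With X ~ Binomial(7, 0.89), P(Y ≤ 7) = 1 − P(X ≤ 4).
  k=0: C(7,0)·0.89^0·0.11^7 = 0.000000
  k=1: C(7,1)·0.89^1·0.11^6 = 0.000011
  k=2: C(7,2)·0.89^2·0.11^5 = 0.000268
  k=3: C(7,3)·0.89^3·0.11^4 = 0.003613
  k=4: C(7,4)·0.89^4·0.11^3 = 0.029228
1 − 0.033120 = 0.966880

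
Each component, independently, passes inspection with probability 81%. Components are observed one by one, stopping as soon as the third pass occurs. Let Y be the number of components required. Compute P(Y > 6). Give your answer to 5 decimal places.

0.01408

Needing more than 6 components ⇔ fewer than 3 successes in the first 6. With X ~ Binomial(6, 0.81), P(Y > 6) = P(X ≤ 2).
  k=0: C(6,0)·0.81^0·0.19^6 = 0.0000470
  k=1: C(6,1)·0.81^1·0.19^5 = 0.0012034
  k=2: C(6,2)·0.81^2·0.19^4 = 0.0128255
P(X ≤ 2) = 0.0140760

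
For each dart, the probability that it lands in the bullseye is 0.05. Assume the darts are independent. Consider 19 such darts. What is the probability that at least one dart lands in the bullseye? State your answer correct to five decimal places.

P(at least one) = 1 − P(none) = 1 − (1 − 0.05)^19
= 1 − 0.3773536 = 0.6226464

0.62265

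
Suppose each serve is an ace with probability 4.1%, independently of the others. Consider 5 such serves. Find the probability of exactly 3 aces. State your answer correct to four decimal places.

X ~ Binomial(n=5, p=0.041).
P(X=3) = C(5,3) · p^3 · (1−p)^2
= 10 · 6.8921e-05 · 0.91968 = 0.000634

0.0006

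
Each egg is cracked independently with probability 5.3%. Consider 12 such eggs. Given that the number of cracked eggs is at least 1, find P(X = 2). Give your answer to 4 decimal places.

0.2242

X ~ Binomial(12, 0.053). Want P(X=2 | X≥1) = P(X=2) / P(X≥1).
P(X=2) = C(12,2)·0.053^2·0.947^10 = 0.107546
P(X≥1) = 1 − 0.520235 = 0.479765
Ratio = 0.107546 / 0.479765 = 0.224165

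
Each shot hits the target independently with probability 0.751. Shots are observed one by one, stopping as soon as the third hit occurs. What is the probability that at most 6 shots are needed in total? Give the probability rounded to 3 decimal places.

Finishing within 6 shots ⇔ at least 3 successes in the first 6. With X ~ Binomial(6, 0.751), P(Y ≤ 6) = 1 − P(X ≤ 2).
  k=0: C(6,0)·0.751^0·0.249^6 = 0.00024
  k=1: C(6,1)·0.751^1·0.249^5 = 0.00431
  k=2: C(6,2)·0.751^2·0.249^4 = 0.03252
1 − 0.03707 = 0.96293

0.963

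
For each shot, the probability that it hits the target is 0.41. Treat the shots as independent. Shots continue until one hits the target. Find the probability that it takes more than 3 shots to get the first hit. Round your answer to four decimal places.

0.2054

Y = number of shots to the first success; geometric, p = 0.41.
P(Y > 3) = P(first 3 all fail) = (1−p)^3 = 0.205379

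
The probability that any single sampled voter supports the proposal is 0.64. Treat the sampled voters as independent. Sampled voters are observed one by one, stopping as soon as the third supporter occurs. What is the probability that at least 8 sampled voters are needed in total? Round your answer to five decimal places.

0.06255

Needing more than 7 sampled voters ⇔ fewer than 3 successes in the first 7. With X ~ Binomial(7, 0.64), P(Y > 7) = P(X ≤ 2).
  k=0: C(7,0)·0.64^0·0.36^7 = 0.0007836
  k=1: C(7,1)·0.64^1·0.36^6 = 0.0097520
  k=2: C(7,2)·0.64^2·0.36^5 = 0.0520106
P(X ≤ 2) = 0.0625462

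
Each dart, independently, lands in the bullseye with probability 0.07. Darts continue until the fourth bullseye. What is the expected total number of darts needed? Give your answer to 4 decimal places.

57.1429

Y = total darts until the fourth success; negative binomial with r=4, p=0.07.
E[Y] = r / p = 4 / 0.07 = 57.142857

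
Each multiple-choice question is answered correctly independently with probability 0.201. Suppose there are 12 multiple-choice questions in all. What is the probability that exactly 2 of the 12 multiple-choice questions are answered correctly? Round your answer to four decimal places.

X ~ Binomial(n=12, p=0.201).
P(X=2) = C(12,2) · p^2 · (1−p)^10
= 66 · 0.040401 · 0.10604 = 0.282751

0.2828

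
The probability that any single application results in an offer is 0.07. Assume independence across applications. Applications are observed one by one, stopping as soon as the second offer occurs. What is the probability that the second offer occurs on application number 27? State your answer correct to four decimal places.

0.0208

Y = trial on which the second success occurs; negative binomial, r=2, p=0.07.
P(Y=27) = C(26,1) · p^2 · (1−p)^25
= 26 · 0.0049 · 0.16296 = 0.020761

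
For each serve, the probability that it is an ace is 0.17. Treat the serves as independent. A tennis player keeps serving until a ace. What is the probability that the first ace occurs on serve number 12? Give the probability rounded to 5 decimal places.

Geometric (trials to first success), p = 0.17.
P(Y = 12) = (1−p)^11 · p = 0.12878 · 0.17 = 0.0218931

0.02189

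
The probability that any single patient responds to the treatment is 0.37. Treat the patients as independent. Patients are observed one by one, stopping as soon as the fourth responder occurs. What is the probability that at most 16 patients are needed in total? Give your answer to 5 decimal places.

0.89825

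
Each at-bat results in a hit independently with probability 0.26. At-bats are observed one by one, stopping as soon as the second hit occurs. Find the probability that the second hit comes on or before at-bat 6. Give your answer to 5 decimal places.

0.48963

Finishing within 6 at-bats ⇔ at least 2 successes in the first 6. With X ~ Binomial(6, 0.26), P(Y ≤ 6) = 1 − P(X ≤ 1).
  k=0: C(6,0)·0.26^0·0.74^6 = 0.1642065
  k=1: C(6,1)·0.26^1·0.74^5 = 0.3461650
1 − 0.5103715 = 0.4896285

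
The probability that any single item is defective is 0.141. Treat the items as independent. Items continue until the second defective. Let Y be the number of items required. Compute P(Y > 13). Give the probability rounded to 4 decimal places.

0.4345

Needing more than 13 items ⇔ fewer than 2 successes in the first 13. With X ~ Binomial(13, 0.141), P(Y > 13) = P(X ≤ 1).
  k=0: C(13,0)·0.141^0·0.859^13 = 0.138647
  k=1: C(13,1)·0.141^1·0.859^12 = 0.295856
P(X ≤ 1) = 0.434503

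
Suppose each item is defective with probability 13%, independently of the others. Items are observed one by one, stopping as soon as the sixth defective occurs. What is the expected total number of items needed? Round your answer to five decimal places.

Y = total items until the sixth success; negative binomial with r=6, p=0.13.
E[Y] = r / p = 6 / 0.13 = 46.1538462

46.15385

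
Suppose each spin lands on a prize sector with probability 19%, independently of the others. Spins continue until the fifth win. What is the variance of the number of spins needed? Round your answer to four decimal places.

Y = total spins until the fifth success; negative binomial with r=5, p=0.19.
Var(Y) = r(1−p)/p² = 5·0.81 / 0.19² = 112.188366

112.1884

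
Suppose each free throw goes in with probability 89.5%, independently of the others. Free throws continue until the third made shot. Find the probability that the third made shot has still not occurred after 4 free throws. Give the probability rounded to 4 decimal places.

0.0573

Needing more than 4 free throws ⇔ fewer than 3 successes in the first 4. With X ~ Binomial(4, 0.895), P(Y > 4) = P(X ≤ 2).
  k=0: C(4,0)·0.895^0·0.105^4 = 0.000122
  k=1: C(4,1)·0.895^1·0.105^3 = 0.004144
  k=2: C(4,2)·0.895^2·0.105^2 = 0.052988
P(X ≤ 2) = 0.057254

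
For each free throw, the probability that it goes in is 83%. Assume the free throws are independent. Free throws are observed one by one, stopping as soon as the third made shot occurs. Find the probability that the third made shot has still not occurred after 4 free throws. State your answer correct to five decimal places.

0.13660

Needing more than 4 free throws ⇔ fewer than 3 successes in the first 4. With X ~ Binomial(4, 0.83), P(Y > 4) = P(X ≤ 2).
  k=0: C(4,0)·0.83^0·0.17^4 = 0.0008352
  k=1: C(4,1)·0.83^1·0.17^3 = 0.0163112
  k=2: C(4,2)·0.83^2·0.17^2 = 0.1194553
P(X ≤ 2) = 0.1366016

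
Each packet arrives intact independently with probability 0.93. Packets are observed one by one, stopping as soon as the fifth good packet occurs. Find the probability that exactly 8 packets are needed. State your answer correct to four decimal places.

0.0084

Y = trial on which the fifth success occurs; negative binomial, r=5, p=0.93.
P(Y=8) = C(7,4) · p^5 · (1−p)^3
= 35 · 0.69569 · 0.000343 = 0.008352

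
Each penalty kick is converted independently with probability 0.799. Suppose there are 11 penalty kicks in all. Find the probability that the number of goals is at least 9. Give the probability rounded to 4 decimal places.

0.6141

X ~ Binomial(11, 0.799); P(X ≥ 9) = Σ C(11,k) p^k (1−p)^(11−k) over k:
  k=9: C(11,9)·0.799^9·0.201^2 = 0.294901
  k=10: C(11,10)·0.799^10·0.201^1 = 0.234453
  k=11: C(11,11)·0.799^11·0.201^0 = 0.084726
Total = 0.614080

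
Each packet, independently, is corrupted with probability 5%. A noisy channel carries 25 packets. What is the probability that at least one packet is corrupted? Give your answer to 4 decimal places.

0.7226

P(at least one) = 1 − P(none) = 1 − (1 − 0.05)^25
= 1 − 0.277390 = 0.722610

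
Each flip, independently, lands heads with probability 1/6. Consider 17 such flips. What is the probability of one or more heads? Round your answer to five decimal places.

P(at least one) = 1 − P(none) = 1 − (1 − 0.166667)^17
= 1 − 0.0450732 = 0.9549268

0.95493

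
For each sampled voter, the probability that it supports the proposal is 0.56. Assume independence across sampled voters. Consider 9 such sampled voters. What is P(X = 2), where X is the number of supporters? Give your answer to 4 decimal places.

0.0360

X ~ Binomial(n=9, p=0.56).
P(X=2) = C(9,2) · p^2 · (1−p)^7
= 36 · 0.3136 · 0.0031928 = 0.036045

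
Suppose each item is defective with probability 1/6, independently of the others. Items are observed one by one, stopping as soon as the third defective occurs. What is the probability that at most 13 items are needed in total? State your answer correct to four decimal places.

Finishing within 13 items ⇔ at least 3 successes in the first 13. With X ~ Binomial(13, 0.166667), P(Y ≤ 13) = 1 − P(X ≤ 2).
  k=0: C(13,0)·0.166667^0·0.833333^13 = 0.093464
  k=1: C(13,1)·0.166667^1·0.833333^12 = 0.243006
  k=2: C(13,2)·0.166667^2·0.833333^11 = 0.291607
1 − 0.628077 = 0.371923

0.3719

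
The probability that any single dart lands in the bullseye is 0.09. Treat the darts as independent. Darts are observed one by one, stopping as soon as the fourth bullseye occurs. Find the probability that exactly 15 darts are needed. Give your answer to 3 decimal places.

0.008

Y = trial on which the fourth success occurs; negative binomial, r=4, p=0.09.
P(Y=15) = C(14,3) · p^4 · (1−p)^11
= 364 · 6.561e-05 · 0.35437 = 0.00846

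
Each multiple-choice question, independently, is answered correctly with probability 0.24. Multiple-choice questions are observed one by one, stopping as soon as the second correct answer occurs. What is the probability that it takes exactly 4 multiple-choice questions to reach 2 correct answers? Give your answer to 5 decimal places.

Y = trial on which the second success occurs; negative binomial, r=2, p=0.24.
P(Y=4) = C(3,1) · p^2 · (1−p)^2
= 3 · 0.0576 · 0.5776 = 0.0998093

0.09981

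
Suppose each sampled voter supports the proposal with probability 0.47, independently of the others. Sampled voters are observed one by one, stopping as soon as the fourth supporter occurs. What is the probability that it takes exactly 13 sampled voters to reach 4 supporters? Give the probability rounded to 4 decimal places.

Y = trial on which the fourth success occurs; negative binomial, r=4, p=0.47.
P(Y=13) = C(12,3) · p^4 · (1−p)^9
= 220 · 0.048797 · 0.0032998 = 0.035424

0.0354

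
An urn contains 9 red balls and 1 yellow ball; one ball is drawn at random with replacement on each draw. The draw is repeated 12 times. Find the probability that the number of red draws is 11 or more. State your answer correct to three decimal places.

X ~ Binomial(12, 0.90); P(X ≥ 11) = Σ C(12,k) p^k (1−p)^(12−k) over k:
  k=11: C(12,11)·0.90^11·0.10^1 = 0.37657
  k=12: C(12,12)·0.90^12·0.10^0 = 0.28243
Total = 0.65900

0.659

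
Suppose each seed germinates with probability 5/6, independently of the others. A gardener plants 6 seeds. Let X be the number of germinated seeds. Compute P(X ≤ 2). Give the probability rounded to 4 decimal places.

X ~ Binomial(6, 0.833333); P(X ≤ 2) = Σ C(6,k) p^k (1−p)^(6−k) over k:
  k=0: C(6,0)·0.833333^0·0.166667^6 = 0.000021
  k=1: C(6,1)·0.833333^1·0.166667^5 = 0.000643
  k=2: C(6,2)·0.833333^2·0.166667^4 = 0.008038
Total = 0.008702

0.0087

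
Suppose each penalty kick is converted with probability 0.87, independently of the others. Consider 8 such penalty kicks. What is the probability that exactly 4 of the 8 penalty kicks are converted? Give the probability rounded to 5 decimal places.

0.01145

X ~ Binomial(n=8, p=0.87).
P(X=4) = C(8,4) · p^4 · (1−p)^4
= 70 · 0.5729 · 0.00028561 = 0.0114538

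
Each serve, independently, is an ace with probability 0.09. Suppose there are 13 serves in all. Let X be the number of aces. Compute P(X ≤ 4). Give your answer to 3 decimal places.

0.996

X ~ Binomial(13, 0.09); P(X ≤ 4) = Σ C(13,k) p^k (1−p)^(13−k) over k:
  k=0: C(13,0)·0.09^0·0.91^13 = 0.29345
  k=1: C(13,1)·0.09^1·0.91^12 = 0.37730
  k=2: C(13,2)·0.09^2·0.91^11 = 0.22389
  k=3: C(13,3)·0.09^3·0.91^10 = 0.08119
  k=4: C(13,4)·0.09^4·0.91^9 = 0.02007
Total = 0.99590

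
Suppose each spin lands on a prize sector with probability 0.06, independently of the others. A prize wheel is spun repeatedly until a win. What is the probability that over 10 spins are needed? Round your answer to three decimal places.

Y = number of spins to the first success; geometric, p = 0.06.
P(Y > 10) = P(first 10 all fail) = (1−p)^10 = 0.53862

0.539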